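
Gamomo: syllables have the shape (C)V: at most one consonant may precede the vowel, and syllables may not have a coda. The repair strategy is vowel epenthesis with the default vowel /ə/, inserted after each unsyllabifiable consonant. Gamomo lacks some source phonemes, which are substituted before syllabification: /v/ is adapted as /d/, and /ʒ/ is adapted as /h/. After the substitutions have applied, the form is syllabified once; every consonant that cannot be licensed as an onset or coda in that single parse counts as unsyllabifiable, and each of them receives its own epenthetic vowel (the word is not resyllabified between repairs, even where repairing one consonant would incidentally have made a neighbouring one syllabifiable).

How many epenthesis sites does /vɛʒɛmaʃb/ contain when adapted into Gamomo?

After substitution the input is /dɛhɛmaʃb/.
The unsyllabifiable consonants are /ʃ/, /b/; each receives one epenthetic vowel.

2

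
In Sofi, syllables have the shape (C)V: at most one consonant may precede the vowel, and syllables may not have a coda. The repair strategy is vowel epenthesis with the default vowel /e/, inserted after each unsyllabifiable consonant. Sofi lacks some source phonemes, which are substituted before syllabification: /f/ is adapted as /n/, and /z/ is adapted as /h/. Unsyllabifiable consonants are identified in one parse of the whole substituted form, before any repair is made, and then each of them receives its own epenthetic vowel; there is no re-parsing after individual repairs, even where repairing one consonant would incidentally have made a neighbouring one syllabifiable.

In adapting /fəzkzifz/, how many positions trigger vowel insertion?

4

After substitution the input is /nəhkhinh/.
The unsyllabifiable consonants are /h/, /k/, /n/, /h/; each receives one epenthetic vowel.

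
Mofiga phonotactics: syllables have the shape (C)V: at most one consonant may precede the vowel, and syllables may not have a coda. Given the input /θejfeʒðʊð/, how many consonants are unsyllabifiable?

Syllabifying with onset maximization leaves /j/, /ʒ/, /ð/ stranded (no codas are permitted; onsets are limited to one consonant).

3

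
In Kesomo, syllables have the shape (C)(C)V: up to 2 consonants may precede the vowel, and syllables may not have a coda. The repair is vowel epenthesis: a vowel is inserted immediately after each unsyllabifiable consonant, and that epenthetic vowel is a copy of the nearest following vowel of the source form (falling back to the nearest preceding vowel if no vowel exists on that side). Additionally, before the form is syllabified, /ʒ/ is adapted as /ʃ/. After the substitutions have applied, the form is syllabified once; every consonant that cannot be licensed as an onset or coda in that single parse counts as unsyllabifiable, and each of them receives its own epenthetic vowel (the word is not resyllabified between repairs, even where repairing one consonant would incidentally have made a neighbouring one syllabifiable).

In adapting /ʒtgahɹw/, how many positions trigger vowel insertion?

After substitution the input is /ʃtgahɹw/.
The unsyllabifiable consonants are /ʃ/, /h/, /ɹ/, /w/; each receives one epenthetic vowel.

4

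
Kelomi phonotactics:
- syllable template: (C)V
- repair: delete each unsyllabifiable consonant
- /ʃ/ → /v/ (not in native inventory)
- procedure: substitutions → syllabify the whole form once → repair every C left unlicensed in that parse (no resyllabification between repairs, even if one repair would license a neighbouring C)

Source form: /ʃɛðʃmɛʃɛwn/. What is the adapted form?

Substitution: /ʃ/ → /v/, giving /vɛðvmɛvɛwn/.
Under (C)V, the unsyllabifiable consonants are /ð/, /v/, /w/, /n/ (no codas are permitted; onsets are limited to one consonant).
Each unlicensed consonant is deleted: /ð/, /v/, /w/, /n/.

vɛmɛvɛ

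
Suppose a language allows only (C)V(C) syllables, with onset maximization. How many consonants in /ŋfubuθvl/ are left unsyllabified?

3

The consonants /ŋ/, /v/, /l/ cannot be parsed into a legal (C)V(C) syllable (at most one coda consonant is licensed; onsets are limited to one consonant).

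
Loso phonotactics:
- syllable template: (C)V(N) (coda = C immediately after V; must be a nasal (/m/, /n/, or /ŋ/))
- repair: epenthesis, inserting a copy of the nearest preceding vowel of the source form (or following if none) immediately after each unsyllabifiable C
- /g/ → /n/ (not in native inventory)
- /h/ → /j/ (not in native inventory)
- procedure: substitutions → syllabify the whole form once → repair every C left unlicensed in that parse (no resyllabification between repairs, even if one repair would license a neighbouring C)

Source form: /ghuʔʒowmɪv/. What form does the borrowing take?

Substitution: /g/ → /n/, /h/ → /j/, giving /njuʔʒowmɪv/.
Under (C)V(N), the unsyllabifiable consonants are /n/, /ʔ/, /w/, /v/ (only a nasal (/m/, /n/, or /ŋ/) is licensed in coda position; onsets are limited to one consonant).
Each unlicensed consonant becomes the onset of a new syllable: /n/ → /nu/, /ʔ/ → /ʔu/, /w/ → /wo/, /v/ → /vɪ/.

nujuʔuʒowomɪvɪ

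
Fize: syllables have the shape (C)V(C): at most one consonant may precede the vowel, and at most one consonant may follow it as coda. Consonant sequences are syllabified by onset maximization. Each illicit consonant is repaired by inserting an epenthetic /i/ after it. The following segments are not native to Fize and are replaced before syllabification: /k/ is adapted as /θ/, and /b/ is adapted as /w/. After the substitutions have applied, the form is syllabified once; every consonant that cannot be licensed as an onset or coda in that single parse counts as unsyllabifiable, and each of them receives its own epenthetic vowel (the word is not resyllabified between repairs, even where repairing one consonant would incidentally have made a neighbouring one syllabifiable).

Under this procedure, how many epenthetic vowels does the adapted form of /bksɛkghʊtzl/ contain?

After substitution the input is /wθsɛθghʊtzl/.
The unsyllabifiable consonants are /w/, /θ/, /g/, /z/, /l/; each receives one epenthetic vowel.

5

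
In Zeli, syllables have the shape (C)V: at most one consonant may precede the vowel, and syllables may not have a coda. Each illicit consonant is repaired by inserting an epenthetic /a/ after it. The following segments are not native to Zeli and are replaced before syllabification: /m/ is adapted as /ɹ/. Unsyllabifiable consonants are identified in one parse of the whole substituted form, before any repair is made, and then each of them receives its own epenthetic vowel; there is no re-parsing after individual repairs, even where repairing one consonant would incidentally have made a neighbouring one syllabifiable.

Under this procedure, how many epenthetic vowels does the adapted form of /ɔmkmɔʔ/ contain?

After substitution the input is /ɔɹkɹɔʔ/.
The unsyllabifiable consonants are /ɹ/, /k/, /ʔ/; each receives one epenthetic vowel.

3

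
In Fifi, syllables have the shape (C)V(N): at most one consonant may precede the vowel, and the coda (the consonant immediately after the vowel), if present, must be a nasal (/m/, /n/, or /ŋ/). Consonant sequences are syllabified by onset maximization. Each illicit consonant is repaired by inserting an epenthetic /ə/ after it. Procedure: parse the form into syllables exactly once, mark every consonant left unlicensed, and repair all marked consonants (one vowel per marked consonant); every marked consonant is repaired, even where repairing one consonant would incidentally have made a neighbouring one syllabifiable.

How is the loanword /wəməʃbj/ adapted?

The consonants /ʃ/, /b/, /j/ cannot be parsed into a legal (C)V(N) syllable (only a nasal (/m/, /n/, or /ŋ/) is licensed in coda position; onsets are limited to one consonant).
Epenthesis after each stranded consonant: /ʃ/ → /ʃə/, /b/ → /bə/, /j/ → /jə/.

wəməʃəbəjə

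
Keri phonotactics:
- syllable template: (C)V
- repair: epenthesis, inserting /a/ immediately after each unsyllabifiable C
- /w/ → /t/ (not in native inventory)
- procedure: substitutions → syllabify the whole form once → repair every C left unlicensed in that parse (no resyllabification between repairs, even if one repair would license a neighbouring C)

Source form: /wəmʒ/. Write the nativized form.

Substitution: /w/ → /t/, giving /təmʒ/.
The consonants /m/, /ʒ/ cannot be parsed into a legal (C)V syllable (no codas are permitted; onsets are limited to one consonant).
Epenthesis after each stranded consonant: /m/ → /ma/, /ʒ/ → /ʒa/.

təmaʒa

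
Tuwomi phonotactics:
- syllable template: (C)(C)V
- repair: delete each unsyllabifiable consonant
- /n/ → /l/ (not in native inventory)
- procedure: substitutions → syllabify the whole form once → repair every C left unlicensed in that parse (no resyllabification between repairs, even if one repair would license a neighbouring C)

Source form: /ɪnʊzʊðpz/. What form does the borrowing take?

Substitution: /n/ → /l/, giving /ɪlʊzʊðpz/.
The consonants /ð/, /p/, /z/ cannot be parsed into a legal (C)(C)V syllable (no codas are permitted; onsets may contain at most 2 consonants).
Deletion applies to /ð/, /p/, /z/.

ɪlʊzʊ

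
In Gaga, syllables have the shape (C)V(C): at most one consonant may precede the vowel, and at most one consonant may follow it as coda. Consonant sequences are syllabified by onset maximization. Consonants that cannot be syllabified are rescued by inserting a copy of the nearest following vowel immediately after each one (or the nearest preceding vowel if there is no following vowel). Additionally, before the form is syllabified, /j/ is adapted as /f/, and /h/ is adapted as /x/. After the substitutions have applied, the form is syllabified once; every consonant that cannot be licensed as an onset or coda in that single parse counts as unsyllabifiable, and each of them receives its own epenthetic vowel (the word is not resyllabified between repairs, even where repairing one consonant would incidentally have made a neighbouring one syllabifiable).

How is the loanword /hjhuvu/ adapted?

xufuxuvu

Substitution: /h/ → /x/, /j/ → /f/, giving /xfxuvu/.
Under (C)V(C), the unsyllabifiable consonants are /x/, /f/ (at most one coda consonant is licensed; onsets are limited to one consonant).
Inserting the epenthetic vowel yields /x/ → /xu/, /f/ → /fu/.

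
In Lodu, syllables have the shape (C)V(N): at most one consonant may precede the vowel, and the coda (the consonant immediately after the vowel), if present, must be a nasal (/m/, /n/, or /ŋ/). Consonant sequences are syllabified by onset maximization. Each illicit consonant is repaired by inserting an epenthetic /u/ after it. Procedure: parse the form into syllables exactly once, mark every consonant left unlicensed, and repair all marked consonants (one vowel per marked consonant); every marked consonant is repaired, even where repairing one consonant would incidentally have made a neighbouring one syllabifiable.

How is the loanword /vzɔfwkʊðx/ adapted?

vuzɔfuwukʊðuxu

Syllabifying with onset maximization leaves /v/, /f/, /w/, /ð/, /x/ stranded (only a nasal (/m/, /n/, or /ŋ/) is licensed in coda position; onsets are limited to one consonant).
Inserting the epenthetic vowel yields /v/ → /vu/, /f/ → /fu/, /w/ → /wu/, /ð/ → /ðu/, /x/ → /xu/.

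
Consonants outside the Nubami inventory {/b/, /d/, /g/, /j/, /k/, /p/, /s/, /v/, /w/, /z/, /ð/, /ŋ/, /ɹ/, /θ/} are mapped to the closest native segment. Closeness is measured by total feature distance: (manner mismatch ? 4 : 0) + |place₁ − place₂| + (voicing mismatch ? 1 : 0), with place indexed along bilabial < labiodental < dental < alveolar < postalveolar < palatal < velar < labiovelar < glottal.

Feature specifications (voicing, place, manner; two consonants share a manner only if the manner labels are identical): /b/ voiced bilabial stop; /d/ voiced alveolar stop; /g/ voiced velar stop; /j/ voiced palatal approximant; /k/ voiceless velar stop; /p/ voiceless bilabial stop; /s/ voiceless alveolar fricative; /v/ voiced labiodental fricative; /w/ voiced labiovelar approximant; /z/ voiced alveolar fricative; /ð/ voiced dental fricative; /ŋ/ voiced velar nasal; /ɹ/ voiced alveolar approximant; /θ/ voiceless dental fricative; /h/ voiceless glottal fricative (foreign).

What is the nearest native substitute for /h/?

/s/ is closest: same manner (fricative), place distance 5 (glottal→alveolar), same voicing; total 5. Next closest is /k/ at distance 6.

s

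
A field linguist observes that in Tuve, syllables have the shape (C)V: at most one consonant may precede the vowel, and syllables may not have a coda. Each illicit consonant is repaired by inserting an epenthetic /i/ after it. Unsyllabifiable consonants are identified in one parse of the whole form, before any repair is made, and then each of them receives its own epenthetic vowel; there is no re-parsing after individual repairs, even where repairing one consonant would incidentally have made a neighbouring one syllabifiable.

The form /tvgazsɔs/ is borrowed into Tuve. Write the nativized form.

tivigazisɔsi

Under (C)V, the unsyllabifiable consonants are /t/, /v/, /z/, /s/ (no codas are permitted; onsets are limited to one consonant).
Epenthesis after each stranded consonant: /t/ → /ti/, /v/ → /vi/, /z/ → /zi/, /s/ → /si/.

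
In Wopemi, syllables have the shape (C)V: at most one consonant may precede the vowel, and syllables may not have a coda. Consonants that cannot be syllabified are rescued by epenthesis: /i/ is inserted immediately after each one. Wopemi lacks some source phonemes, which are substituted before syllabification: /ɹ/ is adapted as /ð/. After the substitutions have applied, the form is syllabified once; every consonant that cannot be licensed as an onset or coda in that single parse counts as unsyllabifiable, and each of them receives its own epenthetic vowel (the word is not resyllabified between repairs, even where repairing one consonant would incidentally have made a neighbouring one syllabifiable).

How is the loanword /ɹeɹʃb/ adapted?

Substitution: /ɹ/ → /ð/, giving /ðeðʃb/.
The consonants /ð/, /ʃ/, /b/ cannot be parsed into a legal (C)V syllable (no codas are permitted; onsets are limited to one consonant).
Each unlicensed consonant becomes the onset of a new syllable: /ð/ → /ði/, /ʃ/ → /ʃi/, /b/ → /bi/.

ðeðiʃibi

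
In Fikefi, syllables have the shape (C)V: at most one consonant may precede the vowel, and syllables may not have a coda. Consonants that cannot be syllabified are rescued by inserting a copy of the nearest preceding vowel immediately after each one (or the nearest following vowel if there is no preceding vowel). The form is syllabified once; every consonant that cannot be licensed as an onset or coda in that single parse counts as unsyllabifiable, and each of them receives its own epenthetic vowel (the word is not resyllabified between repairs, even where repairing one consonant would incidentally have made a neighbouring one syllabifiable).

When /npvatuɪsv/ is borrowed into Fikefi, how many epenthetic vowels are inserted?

4

The unsyllabifiable consonants are /n/, /p/, /s/, /v/; each receives one epenthetic vowel.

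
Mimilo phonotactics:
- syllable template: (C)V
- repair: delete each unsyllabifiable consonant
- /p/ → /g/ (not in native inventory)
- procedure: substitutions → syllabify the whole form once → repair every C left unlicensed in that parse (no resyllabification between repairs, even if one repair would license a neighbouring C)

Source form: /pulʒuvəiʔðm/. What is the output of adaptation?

Substitution: /p/ → /g/, giving /gulʒuvəiʔðm/.
The consonants /l/, /ʔ/, /ð/, /m/ cannot be parsed into a legal (C)V syllable (no codas are permitted; onsets are limited to one consonant).
Each unlicensed consonant is deleted: /l/, /ʔ/, /ð/, /m/.

guʒuvəi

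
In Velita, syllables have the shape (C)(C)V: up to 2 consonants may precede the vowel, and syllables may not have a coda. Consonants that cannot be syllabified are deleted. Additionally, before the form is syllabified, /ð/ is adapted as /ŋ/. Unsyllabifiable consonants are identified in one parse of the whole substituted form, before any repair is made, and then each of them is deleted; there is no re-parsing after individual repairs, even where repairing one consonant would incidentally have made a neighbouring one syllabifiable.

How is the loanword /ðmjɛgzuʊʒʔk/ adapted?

mjɛgzuʊ

Substitution: /ð/ → /ŋ/, giving /ŋmjɛgzuʊʒʔk/.
The consonants /ŋ/, /ʒ/, /ʔ/, /k/ cannot be parsed into a legal (C)(C)V syllable (no codas are permitted; onsets may contain at most 2 consonants).
Deletion applies to /ŋ/, /ʒ/, /ʔ/, /k/.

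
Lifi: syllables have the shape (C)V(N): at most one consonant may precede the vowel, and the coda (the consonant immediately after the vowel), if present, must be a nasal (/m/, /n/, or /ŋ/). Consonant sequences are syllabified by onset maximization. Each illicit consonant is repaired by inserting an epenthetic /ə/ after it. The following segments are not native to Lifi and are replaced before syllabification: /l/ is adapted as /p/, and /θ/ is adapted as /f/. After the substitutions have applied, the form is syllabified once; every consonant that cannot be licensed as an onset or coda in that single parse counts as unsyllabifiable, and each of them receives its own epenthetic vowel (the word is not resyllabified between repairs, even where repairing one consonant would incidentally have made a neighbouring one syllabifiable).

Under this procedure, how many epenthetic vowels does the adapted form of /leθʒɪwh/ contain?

After substitution the input is /pefʒɪwh/.
The unsyllabifiable consonants are /f/, /w/, /h/; each receives one epenthetic vowel.

3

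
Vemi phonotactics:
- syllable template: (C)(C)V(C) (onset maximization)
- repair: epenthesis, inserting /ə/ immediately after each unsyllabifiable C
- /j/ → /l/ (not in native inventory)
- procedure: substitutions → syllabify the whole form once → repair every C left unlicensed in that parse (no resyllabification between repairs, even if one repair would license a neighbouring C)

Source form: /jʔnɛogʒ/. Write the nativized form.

ləʔnɛogʒə

Substitution: /j/ → /l/, giving /lʔnɛogʒ/.
Under (C)(C)V(C), the unsyllabifiable consonants are /l/, /ʒ/ (at most one coda consonant is licensed; onsets may contain at most 2 consonants).
Inserting the epenthetic vowel yields /l/ → /lə/, /ʒ/ → /ʒə/.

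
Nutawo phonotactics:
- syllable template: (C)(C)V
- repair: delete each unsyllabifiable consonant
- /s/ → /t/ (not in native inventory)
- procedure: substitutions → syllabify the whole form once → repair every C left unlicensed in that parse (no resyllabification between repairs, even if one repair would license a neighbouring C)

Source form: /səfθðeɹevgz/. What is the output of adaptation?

Substitution: /s/ → /t/, giving /təfθðeɹevgz/.
The consonants /f/, /v/, /g/, /z/ cannot be parsed into a legal (C)(C)V syllable (no codas are permitted; onsets may contain at most 2 consonants).
Deleting the stranded consonants removes /f/, /v/, /g/, /z/.

təθðeɹe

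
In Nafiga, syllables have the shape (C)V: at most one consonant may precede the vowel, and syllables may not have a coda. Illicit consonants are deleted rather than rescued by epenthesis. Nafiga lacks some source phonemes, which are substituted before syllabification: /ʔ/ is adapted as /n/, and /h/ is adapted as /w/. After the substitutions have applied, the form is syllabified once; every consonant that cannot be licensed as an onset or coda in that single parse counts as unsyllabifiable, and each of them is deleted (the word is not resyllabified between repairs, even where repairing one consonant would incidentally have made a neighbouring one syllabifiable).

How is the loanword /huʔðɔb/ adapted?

wuðɔ

Substitution: /h/ → /w/, /ʔ/ → /n/, giving /wunðɔb/.
Syllabifying with onset maximization leaves /n/, /b/ stranded (no codas are permitted; onsets are limited to one consonant).
Deletion applies to /n/, /b/.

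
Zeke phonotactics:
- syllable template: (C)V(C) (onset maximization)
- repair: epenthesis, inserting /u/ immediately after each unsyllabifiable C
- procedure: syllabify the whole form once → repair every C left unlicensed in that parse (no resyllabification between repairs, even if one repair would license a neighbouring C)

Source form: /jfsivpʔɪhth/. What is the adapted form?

The consonants /j/, /f/, /p/, /t/, /h/ cannot be parsed into a legal (C)V(C) syllable (at most one coda consonant is licensed; onsets are limited to one consonant).
Inserting the epenthetic vowel yields /j/ → /ju/, /f/ → /fu/, /p/ → /pu/, /t/ → /tu/, /h/ → /hu/.

jufusivpuʔɪhtuhu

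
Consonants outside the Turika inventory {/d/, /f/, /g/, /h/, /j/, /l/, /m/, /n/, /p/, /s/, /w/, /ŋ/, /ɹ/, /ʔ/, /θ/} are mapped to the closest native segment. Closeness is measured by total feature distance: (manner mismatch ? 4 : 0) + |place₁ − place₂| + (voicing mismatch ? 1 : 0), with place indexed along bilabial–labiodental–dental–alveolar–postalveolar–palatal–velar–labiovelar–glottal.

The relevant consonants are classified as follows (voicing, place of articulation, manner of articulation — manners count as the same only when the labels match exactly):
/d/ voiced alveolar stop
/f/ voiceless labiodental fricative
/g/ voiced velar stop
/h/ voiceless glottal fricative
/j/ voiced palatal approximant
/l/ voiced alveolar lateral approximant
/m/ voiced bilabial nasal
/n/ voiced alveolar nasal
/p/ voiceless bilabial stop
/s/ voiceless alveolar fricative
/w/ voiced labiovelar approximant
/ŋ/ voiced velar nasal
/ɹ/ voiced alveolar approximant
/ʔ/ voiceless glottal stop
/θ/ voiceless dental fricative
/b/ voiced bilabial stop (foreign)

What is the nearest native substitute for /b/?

/p/ is closest: same manner (stop), place distance 0 (bilabial→bilabial), voicing differs (+1); total 1. Next closest is /d/ at distance 3.

p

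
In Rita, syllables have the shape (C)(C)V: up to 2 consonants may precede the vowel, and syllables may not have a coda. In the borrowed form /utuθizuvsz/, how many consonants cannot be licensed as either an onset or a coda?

3

Under (C)(C)V, the unsyllabifiable consonants are /v/, /s/, /z/ (no codas are permitted; onsets may contain at most 2 consonants).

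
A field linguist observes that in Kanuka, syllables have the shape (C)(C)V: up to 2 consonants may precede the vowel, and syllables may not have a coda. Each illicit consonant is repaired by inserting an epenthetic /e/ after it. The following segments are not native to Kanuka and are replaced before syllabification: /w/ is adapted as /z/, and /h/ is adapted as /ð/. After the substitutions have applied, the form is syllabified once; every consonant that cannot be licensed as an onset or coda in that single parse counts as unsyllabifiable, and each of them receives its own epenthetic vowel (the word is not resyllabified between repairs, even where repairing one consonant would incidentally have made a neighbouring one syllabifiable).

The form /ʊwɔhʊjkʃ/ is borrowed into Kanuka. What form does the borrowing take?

Substitution: /w/ → /z/, /h/ → /ð/, giving /ʊzɔðʊjkʃ/.
The consonants /j/, /k/, /ʃ/ cannot be parsed into a legal (C)(C)V syllable (no codas are permitted; onsets may contain at most 2 consonants).
Epenthesis after each stranded consonant: /j/ → /je/, /k/ → /ke/, /ʃ/ → /ʃe/.

ʊzɔðʊjekeʃe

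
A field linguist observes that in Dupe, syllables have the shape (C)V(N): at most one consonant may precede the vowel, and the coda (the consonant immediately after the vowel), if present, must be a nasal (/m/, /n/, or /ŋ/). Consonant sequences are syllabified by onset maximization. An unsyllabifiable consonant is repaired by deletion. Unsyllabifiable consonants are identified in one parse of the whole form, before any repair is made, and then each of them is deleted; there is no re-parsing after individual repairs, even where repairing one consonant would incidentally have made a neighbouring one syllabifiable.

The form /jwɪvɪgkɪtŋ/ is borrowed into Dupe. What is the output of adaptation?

Under (C)V(N), the unsyllabifiable consonants are /j/, /g/, /t/, /ŋ/ (only a nasal (/m/, /n/, or /ŋ/) is licensed in coda position; onsets are limited to one consonant).
Each unlicensed consonant is deleted: /j/, /g/, /t/, /ŋ/.

wɪvɪkɪ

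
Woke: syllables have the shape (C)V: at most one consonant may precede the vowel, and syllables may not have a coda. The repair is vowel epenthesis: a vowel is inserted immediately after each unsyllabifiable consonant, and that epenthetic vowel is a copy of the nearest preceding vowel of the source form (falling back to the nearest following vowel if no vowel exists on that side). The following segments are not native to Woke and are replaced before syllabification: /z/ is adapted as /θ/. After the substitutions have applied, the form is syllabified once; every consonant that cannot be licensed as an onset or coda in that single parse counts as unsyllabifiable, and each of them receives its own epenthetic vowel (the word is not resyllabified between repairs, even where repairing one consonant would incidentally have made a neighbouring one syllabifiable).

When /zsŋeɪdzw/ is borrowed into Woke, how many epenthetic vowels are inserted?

After substitution the input is /θsŋeɪdθw/.
The unsyllabifiable consonants are /θ/, /s/, /d/, /θ/, /w/; each receives one epenthetic vowel.

5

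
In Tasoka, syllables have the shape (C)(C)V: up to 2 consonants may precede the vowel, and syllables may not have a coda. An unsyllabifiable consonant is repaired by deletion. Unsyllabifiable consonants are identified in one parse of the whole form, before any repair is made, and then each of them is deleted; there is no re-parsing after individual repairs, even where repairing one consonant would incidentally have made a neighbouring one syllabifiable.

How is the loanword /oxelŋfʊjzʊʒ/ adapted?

oxeŋfʊjzʊ

Syllabifying with onset maximization leaves /l/, /ʒ/ stranded (no codas are permitted; onsets may contain at most 2 consonants).
Deletion applies to /l/, /ʒ/.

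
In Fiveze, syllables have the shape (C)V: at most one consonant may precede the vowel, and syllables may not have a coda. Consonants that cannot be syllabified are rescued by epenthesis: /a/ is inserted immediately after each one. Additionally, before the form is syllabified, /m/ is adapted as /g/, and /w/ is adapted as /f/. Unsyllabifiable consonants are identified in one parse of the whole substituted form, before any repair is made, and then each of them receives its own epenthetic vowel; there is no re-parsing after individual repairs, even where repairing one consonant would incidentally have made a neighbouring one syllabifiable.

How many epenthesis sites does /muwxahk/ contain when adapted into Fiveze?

After substitution the input is /gufxahk/.
The unsyllabifiable consonants are /f/, /h/, /k/; each receives one epenthetic vowel.

3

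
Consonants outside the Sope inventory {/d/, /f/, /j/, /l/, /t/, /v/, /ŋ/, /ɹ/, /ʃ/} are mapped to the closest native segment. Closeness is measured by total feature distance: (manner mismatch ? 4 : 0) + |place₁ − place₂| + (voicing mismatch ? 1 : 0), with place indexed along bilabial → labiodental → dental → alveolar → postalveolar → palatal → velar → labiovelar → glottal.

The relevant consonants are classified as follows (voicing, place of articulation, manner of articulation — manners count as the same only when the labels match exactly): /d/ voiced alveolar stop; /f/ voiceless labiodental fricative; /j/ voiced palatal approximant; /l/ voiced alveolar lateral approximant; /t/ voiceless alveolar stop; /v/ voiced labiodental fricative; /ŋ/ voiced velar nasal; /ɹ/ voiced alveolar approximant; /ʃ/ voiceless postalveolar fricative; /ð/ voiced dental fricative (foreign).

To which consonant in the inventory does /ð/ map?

/v/ is closest: same manner (fricative), place distance 1 (dental→labiodental), same voicing; total 1. Next closest is /f/ at distance 2.

v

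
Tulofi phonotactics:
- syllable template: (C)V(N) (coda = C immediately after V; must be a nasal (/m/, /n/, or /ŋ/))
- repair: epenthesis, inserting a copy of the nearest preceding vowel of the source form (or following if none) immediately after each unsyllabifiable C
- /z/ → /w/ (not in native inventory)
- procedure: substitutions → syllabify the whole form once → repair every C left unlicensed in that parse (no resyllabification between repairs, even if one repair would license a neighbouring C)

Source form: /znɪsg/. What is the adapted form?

wɪnɪsɪgɪ

Substitution: /z/ → /w/, giving /wnɪsg/.
Under (C)V(N), the unsyllabifiable consonants are /w/, /s/, /g/ (only a nasal (/m/, /n/, or /ŋ/) is licensed in coda position; onsets are limited to one consonant).
Epenthesis after each stranded consonant: /w/ → /wɪ/, /s/ → /sɪ/, /g/ → /gɪ/.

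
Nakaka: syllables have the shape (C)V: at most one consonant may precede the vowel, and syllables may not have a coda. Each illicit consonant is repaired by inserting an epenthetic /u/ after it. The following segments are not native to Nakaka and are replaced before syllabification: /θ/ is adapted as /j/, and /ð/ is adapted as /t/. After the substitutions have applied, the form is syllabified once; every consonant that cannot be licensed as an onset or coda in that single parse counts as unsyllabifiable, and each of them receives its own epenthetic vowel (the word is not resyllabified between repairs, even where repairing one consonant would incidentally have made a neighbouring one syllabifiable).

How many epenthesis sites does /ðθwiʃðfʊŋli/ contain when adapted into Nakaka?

After substitution the input is /tjwiʃtfʊŋli/.
The unsyllabifiable consonants are /t/, /j/, /ʃ/, /t/, /ŋ/; each receives one epenthetic vowel.

5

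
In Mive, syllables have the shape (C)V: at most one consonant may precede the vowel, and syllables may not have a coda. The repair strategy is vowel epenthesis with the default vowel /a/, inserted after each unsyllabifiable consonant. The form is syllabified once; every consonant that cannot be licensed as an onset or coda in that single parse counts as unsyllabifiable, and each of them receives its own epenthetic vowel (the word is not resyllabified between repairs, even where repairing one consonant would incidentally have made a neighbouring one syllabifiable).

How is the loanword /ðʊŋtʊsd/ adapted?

Under (C)V, the unsyllabifiable consonants are /ŋ/, /s/, /d/ (no codas are permitted; onsets are limited to one consonant).
Epenthesis after each stranded consonant: /ŋ/ → /ŋa/, /s/ → /sa/, /d/ → /da/.

ðʊŋatʊsada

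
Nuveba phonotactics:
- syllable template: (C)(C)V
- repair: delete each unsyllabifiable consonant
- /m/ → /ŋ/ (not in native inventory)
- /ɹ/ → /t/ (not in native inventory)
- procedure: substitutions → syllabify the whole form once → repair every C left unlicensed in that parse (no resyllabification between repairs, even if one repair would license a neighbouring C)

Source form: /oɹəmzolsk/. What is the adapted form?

otəŋzo

Substitution: /ɹ/ → /t/, /m/ → /ŋ/, giving /otəŋzolsk/.
The consonants /l/, /s/, /k/ cannot be parsed into a legal (C)(C)V syllable (no codas are permitted; onsets may contain at most 2 consonants).
Deletion applies to /l/, /s/, /k/.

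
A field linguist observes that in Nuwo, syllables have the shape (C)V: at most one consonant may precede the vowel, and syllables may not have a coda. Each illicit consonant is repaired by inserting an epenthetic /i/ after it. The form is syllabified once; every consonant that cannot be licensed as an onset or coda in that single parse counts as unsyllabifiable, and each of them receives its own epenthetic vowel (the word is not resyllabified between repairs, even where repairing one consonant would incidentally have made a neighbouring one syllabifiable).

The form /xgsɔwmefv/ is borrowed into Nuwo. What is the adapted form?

Under (C)V, the unsyllabifiable consonants are /x/, /g/, /w/, /f/, /v/ (no codas are permitted; onsets are limited to one consonant).
Epenthesis after each stranded consonant: /x/ → /xi/, /g/ → /gi/, /w/ → /wi/, /f/ → /fi/, /v/ → /vi/.

xigisɔwimefivi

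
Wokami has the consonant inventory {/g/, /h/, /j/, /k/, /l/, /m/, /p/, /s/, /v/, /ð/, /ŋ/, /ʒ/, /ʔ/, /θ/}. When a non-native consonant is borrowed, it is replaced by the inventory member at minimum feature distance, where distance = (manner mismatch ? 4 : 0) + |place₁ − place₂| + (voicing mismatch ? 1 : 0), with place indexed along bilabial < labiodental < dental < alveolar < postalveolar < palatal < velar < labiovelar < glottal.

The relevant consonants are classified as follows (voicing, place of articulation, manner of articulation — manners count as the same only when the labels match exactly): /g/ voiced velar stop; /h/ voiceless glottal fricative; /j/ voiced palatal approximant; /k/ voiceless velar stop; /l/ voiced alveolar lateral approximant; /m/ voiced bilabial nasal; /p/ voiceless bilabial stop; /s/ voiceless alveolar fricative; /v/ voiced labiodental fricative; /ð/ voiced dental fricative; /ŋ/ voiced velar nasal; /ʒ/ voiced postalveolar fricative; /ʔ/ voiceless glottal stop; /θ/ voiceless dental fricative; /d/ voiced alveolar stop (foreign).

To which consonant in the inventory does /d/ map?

/g/ is closest: same manner (stop), place distance 3 (alveolar→velar), same voicing; total 3. Next closest is /k/ at distance 4.

g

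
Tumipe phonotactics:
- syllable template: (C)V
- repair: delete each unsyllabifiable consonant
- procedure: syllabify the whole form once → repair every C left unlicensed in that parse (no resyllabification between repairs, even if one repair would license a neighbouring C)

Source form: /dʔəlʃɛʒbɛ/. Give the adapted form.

ʔəʃɛbɛ

Under (C)V, the unsyllabifiable consonants are /d/, /l/, /ʒ/ (no codas are permitted; onsets are limited to one consonant).
Deletion applies to /d/, /l/, /ʒ/.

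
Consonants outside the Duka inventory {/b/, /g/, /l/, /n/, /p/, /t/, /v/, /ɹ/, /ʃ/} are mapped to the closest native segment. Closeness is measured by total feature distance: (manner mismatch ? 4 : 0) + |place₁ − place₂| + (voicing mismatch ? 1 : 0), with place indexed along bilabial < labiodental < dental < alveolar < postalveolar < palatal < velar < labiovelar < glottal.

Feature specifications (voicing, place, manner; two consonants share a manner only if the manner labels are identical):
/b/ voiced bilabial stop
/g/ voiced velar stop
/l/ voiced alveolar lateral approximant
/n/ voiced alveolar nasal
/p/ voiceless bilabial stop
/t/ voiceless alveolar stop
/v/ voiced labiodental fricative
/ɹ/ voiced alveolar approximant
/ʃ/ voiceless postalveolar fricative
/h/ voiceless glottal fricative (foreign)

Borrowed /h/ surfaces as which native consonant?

ʃ

/ʃ/ is closest: same manner (fricative), place distance 4 (glottal→postalveolar), same voicing; total 4. Next closest is /g/ at distance 7.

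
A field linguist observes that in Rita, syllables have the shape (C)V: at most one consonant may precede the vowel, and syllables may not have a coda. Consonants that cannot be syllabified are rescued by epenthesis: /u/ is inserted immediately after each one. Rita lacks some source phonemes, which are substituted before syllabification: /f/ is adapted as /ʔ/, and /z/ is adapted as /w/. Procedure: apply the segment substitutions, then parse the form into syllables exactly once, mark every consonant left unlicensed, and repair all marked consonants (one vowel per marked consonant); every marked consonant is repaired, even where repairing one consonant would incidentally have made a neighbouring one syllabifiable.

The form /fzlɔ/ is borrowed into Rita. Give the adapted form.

Substitution: /f/ → /ʔ/, /z/ → /w/, giving /ʔwlɔ/.
Syllabifying with onset maximization leaves /ʔ/, /w/ stranded (no codas are permitted; onsets are limited to one consonant).
Epenthesis after each stranded consonant: /ʔ/ → /ʔu/, /w/ → /wu/.

ʔuwulɔ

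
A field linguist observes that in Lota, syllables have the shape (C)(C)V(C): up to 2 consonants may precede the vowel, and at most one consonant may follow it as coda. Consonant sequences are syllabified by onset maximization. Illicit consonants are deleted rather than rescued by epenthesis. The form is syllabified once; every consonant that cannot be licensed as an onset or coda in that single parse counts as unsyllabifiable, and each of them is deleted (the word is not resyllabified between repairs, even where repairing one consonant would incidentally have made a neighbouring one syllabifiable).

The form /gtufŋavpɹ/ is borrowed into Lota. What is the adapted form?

The consonants /p/, /ɹ/ cannot be parsed into a legal (C)(C)V(C) syllable (at most one coda consonant is licensed; onsets may contain at most 2 consonants).
Deleting the stranded consonants removes /p/, /ɹ/.

gtufŋav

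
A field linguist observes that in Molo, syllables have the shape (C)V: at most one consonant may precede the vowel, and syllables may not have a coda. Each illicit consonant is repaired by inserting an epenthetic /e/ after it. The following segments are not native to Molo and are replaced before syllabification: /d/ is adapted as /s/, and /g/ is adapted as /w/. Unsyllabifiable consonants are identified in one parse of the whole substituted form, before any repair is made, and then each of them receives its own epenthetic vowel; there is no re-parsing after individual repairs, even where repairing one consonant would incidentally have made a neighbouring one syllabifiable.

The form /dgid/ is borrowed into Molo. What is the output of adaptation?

sewise

Substitution: /d/ → /s/, /g/ → /w/, giving /swis/.
Syllabifying with onset maximization leaves /s/, /s/ stranded (no codas are permitted; onsets are limited to one consonant).
Inserting the epenthetic vowel yields /s/ → /se/, /s/ → /se/.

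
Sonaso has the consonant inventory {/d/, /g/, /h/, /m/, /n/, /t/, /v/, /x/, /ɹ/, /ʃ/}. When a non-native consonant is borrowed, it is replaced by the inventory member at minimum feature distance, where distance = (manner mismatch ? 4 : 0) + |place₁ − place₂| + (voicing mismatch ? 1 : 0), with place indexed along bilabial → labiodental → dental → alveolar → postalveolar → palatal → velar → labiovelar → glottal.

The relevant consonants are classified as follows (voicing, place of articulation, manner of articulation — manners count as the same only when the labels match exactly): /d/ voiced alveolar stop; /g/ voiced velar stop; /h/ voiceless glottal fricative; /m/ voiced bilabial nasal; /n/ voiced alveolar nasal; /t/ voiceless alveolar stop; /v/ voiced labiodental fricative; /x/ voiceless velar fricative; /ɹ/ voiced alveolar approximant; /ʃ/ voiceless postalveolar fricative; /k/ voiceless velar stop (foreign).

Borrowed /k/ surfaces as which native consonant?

g

/g/ is closest: same manner (stop), place distance 0 (velar→velar), voicing differs (+1); total 1. Next closest is /t/ at distance 3.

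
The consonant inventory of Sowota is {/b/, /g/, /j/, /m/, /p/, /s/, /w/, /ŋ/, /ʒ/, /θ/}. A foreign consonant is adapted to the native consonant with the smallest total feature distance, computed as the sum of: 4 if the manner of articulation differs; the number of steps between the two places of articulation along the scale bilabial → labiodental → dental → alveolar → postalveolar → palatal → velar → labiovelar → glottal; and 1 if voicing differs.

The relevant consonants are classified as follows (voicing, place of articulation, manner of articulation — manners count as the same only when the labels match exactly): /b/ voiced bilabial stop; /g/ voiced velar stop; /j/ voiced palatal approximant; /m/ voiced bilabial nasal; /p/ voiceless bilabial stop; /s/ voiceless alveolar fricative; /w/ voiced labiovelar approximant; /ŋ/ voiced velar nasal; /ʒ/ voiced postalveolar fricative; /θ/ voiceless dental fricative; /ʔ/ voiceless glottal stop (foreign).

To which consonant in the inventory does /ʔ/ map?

/g/ is closest: same manner (stop), place distance 2 (glottal→velar), voicing differs (+1); total 3. Next closest is /w/ at distance 6.

g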